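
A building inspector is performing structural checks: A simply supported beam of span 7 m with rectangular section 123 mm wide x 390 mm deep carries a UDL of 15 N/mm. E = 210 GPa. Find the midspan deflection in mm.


I = 123 * 390^3 / 12 = 608019750.0 mm^4
L = 7000.0 mm, w = 15 N/mm, E = 210000.0 MPa
delta = 5 * w * L^4 / (384 * E * I)
= 5 * 15 * 7000.0^4 / (384 * 210000.0 * 608019750.0)
= 3.6727 mm

3.6727 mm


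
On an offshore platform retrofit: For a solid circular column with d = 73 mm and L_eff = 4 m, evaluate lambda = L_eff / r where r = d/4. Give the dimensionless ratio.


Radius of gyration r = d / 4 = 73 / 4 = 18.25 mm
L_eff = 4000.0 mm
Slenderness ratio = L / r = 4000.0 / 18.25 = 219.18 (dimensionless)

219.18 (dimensionless)


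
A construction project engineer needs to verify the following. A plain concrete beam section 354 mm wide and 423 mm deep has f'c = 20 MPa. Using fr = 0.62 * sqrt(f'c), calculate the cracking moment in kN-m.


fr = 0.62 * sqrt(20) = 0.62 * 4.4721 = 2.7727 MPa
I = 354 * 423^3 / 12 = 2232765526.5 mm^4
y_t = 211.5 mm
M_cr = fr * I / y_t = 2.7727 * 2232765526.5 / 211.5 N-mm
= 29.2711 kN-m

29.2711 kN-m


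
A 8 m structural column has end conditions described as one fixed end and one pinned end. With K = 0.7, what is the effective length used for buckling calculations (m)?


L_eff = K * L
= 0.7 * 8
= 5.6 m

5.6 m


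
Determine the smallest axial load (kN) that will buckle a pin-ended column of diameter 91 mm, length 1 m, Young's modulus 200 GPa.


I = pi * d^4 / 64 = 3366165.53 mm^4
L = 1000.0 mm
P_cr = pi^2 * E * I / L^2
= 9.8696 * 200000.0 * 3366165.53 / 1000.0^2
= 6644544.42 N = 6644.5444 kN

6644.5444 kN


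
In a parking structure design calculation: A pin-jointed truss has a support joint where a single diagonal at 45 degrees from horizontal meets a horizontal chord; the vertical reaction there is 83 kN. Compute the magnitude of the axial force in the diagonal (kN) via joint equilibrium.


At the joint, only the diagonal has a vertical component, so vertical equilibrium gives:
F * sin(45) = 83
F = 83 / sin(45)
= 83 / 0.707107
= 117.38 kN

117.38 kN


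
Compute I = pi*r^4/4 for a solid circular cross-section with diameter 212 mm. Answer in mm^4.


r = d / 2 = 212 / 2 = 106.0 mm
I = pi * r^4 / 4 = pi * 106.0^4 / 4
= 99154708.57 mm^4

99154708.57 mm^4


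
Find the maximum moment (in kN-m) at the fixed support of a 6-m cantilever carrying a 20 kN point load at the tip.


For a cantilever with a point load at the free end:
M_max = P * L = 20 * 6 = 120 kN-m

120 kN-m


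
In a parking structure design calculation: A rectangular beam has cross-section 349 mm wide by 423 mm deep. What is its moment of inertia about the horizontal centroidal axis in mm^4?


I = b * h^3 / 12
= 349 * 423^3 / 12
= 349 * 75686967 / 12
= 2201229290.25 mm^4

2201229290.25 mm^4


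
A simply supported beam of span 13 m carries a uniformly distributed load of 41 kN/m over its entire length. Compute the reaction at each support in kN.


Total load = w * L = 41 * 13 = 533 kN
By symmetry, each reaction R = total / 2 = 533 / 2 = 266.5 kN

266.5 kN


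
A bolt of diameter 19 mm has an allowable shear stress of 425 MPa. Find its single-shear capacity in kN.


A = pi * d^2 / 4 = pi * 19^2 / 4 = 283.5287 mm^2
V = f_v * A / 1000 = 425 * 283.5287 / 1000
= 120.4997 kN

120.4997 kN


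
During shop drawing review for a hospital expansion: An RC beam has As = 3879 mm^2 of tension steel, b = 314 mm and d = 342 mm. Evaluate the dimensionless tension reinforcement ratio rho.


rho = As / (b * d)
= 3879 / (314 * 342)
= 3879 / 107388
= 0.036121 (dimensionless)

0.036121 (dimensionless)


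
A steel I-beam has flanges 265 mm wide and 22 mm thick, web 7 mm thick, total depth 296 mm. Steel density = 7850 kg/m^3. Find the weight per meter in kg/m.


A_flanges = 2 * 265 * 22 = 11660 mm^2
A_web = (296 - 2 * 22) * 7 = 1764 mm^2
A_total = 11660 + 1764 = 13424 mm^2 = 0.013424 m^2
Weight = rho * A = 7850 * 0.013424 = 105.3784 kg/m

105.3784 kg/m


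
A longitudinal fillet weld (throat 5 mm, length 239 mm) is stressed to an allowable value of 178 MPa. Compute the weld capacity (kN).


Strength = throat * length * allowable stress
= 5 * 239 * 178 N
= 212710 N
= 212.71 kN

212.71 kN


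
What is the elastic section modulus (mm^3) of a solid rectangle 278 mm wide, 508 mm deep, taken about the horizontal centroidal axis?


S = b * h^2 / 6
= 278 * 508^2 / 6
= 278 * 258064 / 6
= 11956965.33 mm^3

11956965.33 mm^3


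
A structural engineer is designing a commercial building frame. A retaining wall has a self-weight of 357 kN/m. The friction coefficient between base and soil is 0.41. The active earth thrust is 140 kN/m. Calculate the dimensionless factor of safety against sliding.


Resisting force = mu * W = 0.41 * 357 = 146.37 kN/m
FOS = Resisting / Driving = 146.37 / 140
= 1.0455 (dimensionless)

1.0455 (dimensionless)


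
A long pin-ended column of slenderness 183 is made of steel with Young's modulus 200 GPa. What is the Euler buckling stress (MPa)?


sigma_cr = pi^2 * E / lambda^2
= 9.8696 * 200000.0 / 183^2
= 9.8696 * 200000.0 / 33489
= 58.9424 MPa

58.9424 MPa


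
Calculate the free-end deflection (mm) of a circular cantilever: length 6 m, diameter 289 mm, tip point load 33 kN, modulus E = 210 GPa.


I = pi * d^4 / 64 = pi * 289^4 / 64 = 342421692.65 mm^4
L = 6000.0 mm, P = 33000.0 N, E = 210000.0 MPa
delta = P * L^3 / (3 * E * I)
= 33000.0 * 6000.0^3 / (3 * 210000.0 * 342421692.65)
= 33.042 mm

33.042 mm


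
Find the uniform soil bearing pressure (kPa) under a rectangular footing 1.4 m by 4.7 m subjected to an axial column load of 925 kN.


A = 1.4 * 4.7 = 6.58 m^2
q = P / A = 925 / 6.58
= 140.5775 kPa

140.5775 kPa


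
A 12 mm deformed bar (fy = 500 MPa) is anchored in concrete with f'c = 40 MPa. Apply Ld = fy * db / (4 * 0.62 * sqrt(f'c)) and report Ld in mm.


Ld = (fy * db) / (4 * 0.62 * sqrt(f'c))
= (500 * 12) / (4 * 0.62 * sqrt(40))
= 6000 / 15.6849
= 382.53 mm

382.53 mm


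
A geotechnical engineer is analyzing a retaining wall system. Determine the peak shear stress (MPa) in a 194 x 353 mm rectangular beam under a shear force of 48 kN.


A = b * h = 194 * 353 = 68482 mm^2
V = 48 kN = 48000.0 N
tau_max = 1.5 * V / A = 1.5 * 48000.0 / 68482
= 1.0514 MPa

1.0514 MPa


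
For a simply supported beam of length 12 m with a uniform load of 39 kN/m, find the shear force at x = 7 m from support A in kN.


R_A = w * L / 2 = 39 * 12 / 2 = 234.0 kN
V(x) = R_A - w * x = 234.0 - 39 * 7
= -39.0 kN

-39.0 kN


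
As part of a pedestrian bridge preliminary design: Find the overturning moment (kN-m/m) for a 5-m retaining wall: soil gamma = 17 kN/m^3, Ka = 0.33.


Pa = 0.5 * Ka * gamma * H^2
= 0.5 * 0.33 * 17 * 5^2
= 70.125 kN/m
Arm = H / 3 = 5 / 3 = 1.6667 m
Mo = Pa * arm = Pa * H / 3 = 70.125 * 5 / 3 = 116.875 kN-m/m

116.875 kN-m/m


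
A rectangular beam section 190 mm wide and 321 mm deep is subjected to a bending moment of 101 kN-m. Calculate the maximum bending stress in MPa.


I = b * h^3 / 12 = 190 * 321^3 / 12 = 523705882.5 mm^4
y = h / 2 = 321 / 2 = 160.5 mm
M = 101 kN-m = 101000000.0 N-mm
sigma = M * y / I = 101000000.0 * 160.5 / 523705882.5
= 30.95 MPa

30.95 MPa


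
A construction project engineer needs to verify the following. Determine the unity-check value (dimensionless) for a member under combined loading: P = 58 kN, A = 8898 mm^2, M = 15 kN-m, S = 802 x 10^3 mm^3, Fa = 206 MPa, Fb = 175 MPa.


f_a = P / A = 58000.0 / 8898 = 6.5183 MPa
f_b = M / S = 15000000.0 / 802000.0 = 18.7032 MPa
Ratio = f_a / Fa + f_b / Fb
= 6.5183 / 206 + 18.7032 / 175
= 0.1385 (dimensionless)

0.1385 (dimensionless)


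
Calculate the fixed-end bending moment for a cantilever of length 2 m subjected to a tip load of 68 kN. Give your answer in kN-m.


For a cantilever with a point load at the free end:
M_max = P * L = 68 * 2 = 136 kN-m

136 kN-m


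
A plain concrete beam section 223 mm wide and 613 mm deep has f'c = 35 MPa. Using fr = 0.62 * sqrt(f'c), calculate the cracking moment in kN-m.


fr = 0.62 * sqrt(35) = 0.62 * 5.9161 = 3.668 MPa
I = 223 * 613^3 / 12 = 4280603877.58 mm^4
y_t = 306.5 mm
M_cr = fr * I / y_t = 3.668 * 4280603877.58 / 306.5 N-mm
= 51.2272 kN-m

51.2272 kN-m


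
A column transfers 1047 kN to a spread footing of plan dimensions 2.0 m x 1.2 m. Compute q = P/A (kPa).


A = 2.0 * 1.2 = 2.4 m^2
q = P / A = 1047 / 2.4
= 436.25 kPa

436.25 kPa


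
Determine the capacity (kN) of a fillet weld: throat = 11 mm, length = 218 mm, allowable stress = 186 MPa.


Strength = throat * length * allowable stress
= 11 * 218 * 186 N
= 446028 N
= 446.03 kN

446.03 kN


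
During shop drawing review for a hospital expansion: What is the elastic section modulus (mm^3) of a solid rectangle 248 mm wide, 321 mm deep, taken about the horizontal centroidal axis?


S = b * h^2 / 6
= 248 * 321^2 / 6
= 248 * 103041 / 6
= 4259028.0 mm^3

4259028.0 mm^3


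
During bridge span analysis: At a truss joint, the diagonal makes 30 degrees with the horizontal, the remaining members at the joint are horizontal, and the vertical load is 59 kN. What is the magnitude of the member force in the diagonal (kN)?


At the joint, only the diagonal has a vertical component, so vertical equilibrium gives:
F * sin(30) = 59
F = 59 / sin(30)
= 59 / 0.5
= 118.0 kN

118.0 kN


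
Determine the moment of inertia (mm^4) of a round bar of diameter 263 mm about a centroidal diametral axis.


r = d / 2 = 263 / 2 = 131.5 mm
I = pi * r^4 / 4 = pi * 131.5^4 / 4
= 234851258.98 mm^4

234851258.98 mm^4


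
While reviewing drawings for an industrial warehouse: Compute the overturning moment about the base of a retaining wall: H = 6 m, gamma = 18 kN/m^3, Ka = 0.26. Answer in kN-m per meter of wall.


Pa = 0.5 * Ka * gamma * H^2
= 0.5 * 0.26 * 18 * 6^2
= 84.24 kN/m
Arm = H / 3 = 6 / 3 = 2.0 m
Mo = Pa * arm = Pa * H / 3 = 84.24 * 6 / 3 = 168.48 kN-m/m

168.48 kN-m/m


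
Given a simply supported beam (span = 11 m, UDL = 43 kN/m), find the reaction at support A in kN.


Total load = w * L = 43 * 11 = 473 kN
By symmetry, each reaction R = total / 2 = 473 / 2 = 236.5 kN

236.5 kN


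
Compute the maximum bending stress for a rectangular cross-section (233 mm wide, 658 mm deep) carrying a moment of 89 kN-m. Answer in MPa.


I = b * h^3 / 12 = 233 * 658^3 / 12 = 5531620224.67 mm^4
y = h / 2 = 658 / 2 = 329.0 mm
M = 89 kN-m = 89000000.0 N-mm
sigma = M * y / I = 89000000.0 * 329.0 / 5531620224.67
= 5.29 MPa

5.29 MPa


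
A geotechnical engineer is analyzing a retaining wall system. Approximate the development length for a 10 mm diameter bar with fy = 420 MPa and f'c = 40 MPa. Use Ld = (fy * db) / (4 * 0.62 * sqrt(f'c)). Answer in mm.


Ld = (fy * db) / (4 * 0.62 * sqrt(f'c))
= (420 * 10) / (4 * 0.62 * sqrt(40))
= 4200 / 15.6849
= 267.77 mm

267.77 mm


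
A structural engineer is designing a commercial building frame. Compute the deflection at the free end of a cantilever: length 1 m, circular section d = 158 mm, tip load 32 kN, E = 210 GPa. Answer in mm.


I = pi * d^4 / 64 = pi * 158^4 / 64 = 30591322.08 mm^4
L = 1000.0 mm, P = 32000.0 N, E = 210000.0 MPa
delta = P * L^3 / (3 * E * I)
= 32000.0 * 1000.0^3 / (3 * 210000.0 * 30591322.08)
= 1.6604 mm

1.6604 mm


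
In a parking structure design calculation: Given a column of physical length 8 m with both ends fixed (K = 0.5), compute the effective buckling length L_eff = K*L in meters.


L_eff = K * L
= 0.5 * 8
= 4.0 m

4.0 m


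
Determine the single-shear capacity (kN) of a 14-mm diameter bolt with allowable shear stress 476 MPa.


A = pi * d^2 / 4 = pi * 14^2 / 4 = 153.938 mm^2
V = f_v * A / 1000 = 476 * 153.938 / 1000
= 73.2745 kN

73.2745 kN


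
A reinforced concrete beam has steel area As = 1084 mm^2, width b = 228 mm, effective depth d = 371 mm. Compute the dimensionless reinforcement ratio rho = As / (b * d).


rho = As / (b * d)
= 1084 / (228 * 371)
= 1084 / 84588
= 0.012815 (dimensionless)

0.012815 (dimensionless)


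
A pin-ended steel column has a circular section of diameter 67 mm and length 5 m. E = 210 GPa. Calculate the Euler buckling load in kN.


I = pi * d^4 / 64 = 989165.84 mm^4
L = 5000.0 mm
P_cr = pi^2 * E * I / L^2
= 9.8696 * 210000.0 * 989165.84 / 5000.0^2
= 82006.47 N = 82.0065 kN

82.0065 kN


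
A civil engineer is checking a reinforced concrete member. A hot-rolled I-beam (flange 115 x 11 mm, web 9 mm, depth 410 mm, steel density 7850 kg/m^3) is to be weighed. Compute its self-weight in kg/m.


A_flanges = 2 * 115 * 11 = 2530 mm^2
A_web = (410 - 2 * 11) * 9 = 3492 mm^2
A_total = 2530 + 3492 = 6022 mm^2 = 0.006022 m^2
Weight = rho * A = 7850 * 0.006022 = 47.2727 kg/m

47.2727 kg/m


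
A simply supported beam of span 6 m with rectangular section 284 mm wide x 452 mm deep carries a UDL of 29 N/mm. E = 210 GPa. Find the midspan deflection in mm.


I = 284 * 452^3 / 12 = 2185507989.33 mm^4
L = 6000.0 mm, w = 29 N/mm, E = 210000.0 MPa
delta = 5 * w * L^4 / (384 * E * I)
= 5 * 29 * 6000.0^4 / (384 * 210000.0 * 2185507989.33)
= 1.0663 mm

1.0663 mm


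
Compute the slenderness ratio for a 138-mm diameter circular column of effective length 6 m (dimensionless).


Radius of gyration r = d / 4 = 138 / 4 = 34.5 mm
L_eff = 6000.0 mm
Slenderness ratio = L / r = 6000.0 / 34.5 = 173.91 (dimensionless)

173.91 (dimensionless)


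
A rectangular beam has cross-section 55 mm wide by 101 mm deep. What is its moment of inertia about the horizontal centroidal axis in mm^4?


I = b * h^3 / 12
= 55 * 101^3 / 12
= 55 * 1030301 / 12
= 4722212.92 mm^4

4722212.92 mm^4


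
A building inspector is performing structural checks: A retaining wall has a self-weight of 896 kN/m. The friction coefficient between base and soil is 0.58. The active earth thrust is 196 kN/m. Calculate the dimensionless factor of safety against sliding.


Resisting force = mu * W = 0.58 * 896 = 519.68 kN/m
FOS = Resisting / Driving = 519.68 / 196
= 2.6514 (dimensionless)

2.6514 (dimensionless)


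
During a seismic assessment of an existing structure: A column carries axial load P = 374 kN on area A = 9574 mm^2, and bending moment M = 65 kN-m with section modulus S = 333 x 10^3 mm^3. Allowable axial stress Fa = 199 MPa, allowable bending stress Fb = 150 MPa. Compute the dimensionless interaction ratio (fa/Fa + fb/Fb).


f_a = P / A = 374000.0 / 9574 = 39.0641 MPa
f_b = M / S = 65000000.0 / 333000.0 = 195.1952 MPa
Ratio = f_a / Fa + f_b / Fb
= 39.0641 / 199 + 195.1952 / 150
= 1.4976 (dimensionless)

1.4976 (dimensionless)


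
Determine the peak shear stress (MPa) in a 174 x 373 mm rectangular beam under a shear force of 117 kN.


A = b * h = 174 * 373 = 64902 mm^2
V = 117 kN = 117000.0 N
tau_max = 1.5 * V / A = 1.5 * 117000.0 / 64902
= 2.7041 MPa

2.7041 MPa


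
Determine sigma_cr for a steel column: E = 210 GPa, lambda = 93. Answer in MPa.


sigma_cr = pi^2 * E / lambda^2
= 9.8696 * 210000.0 / 93^2
= 9.8696 * 210000.0 / 8649
= 239.6366 MPa

239.6366 MPa


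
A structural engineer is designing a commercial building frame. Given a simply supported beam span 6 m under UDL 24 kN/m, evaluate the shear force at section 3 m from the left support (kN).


R_A = w * L / 2 = 24 * 6 / 2 = 72.0 kN
V(x) = R_A - w * x = 72.0 - 24 * 3
= 0.0 kN

0.0 kN


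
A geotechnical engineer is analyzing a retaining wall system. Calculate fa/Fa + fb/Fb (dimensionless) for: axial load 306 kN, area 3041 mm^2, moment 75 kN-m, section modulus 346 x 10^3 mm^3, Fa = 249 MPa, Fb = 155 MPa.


f_a = P / A = 306000.0 / 3041 = 100.6248 MPa
f_b = M / S = 75000000.0 / 346000.0 = 216.763 MPa
Ratio = f_a / Fa + f_b / Fb
= 100.6248 / 249 + 216.763 / 155
= 1.8026 (dimensionless)

1.8026 (dimensionless)


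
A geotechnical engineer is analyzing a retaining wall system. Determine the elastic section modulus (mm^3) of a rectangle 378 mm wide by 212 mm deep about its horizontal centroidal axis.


S = b * h^2 / 6
= 378 * 212^2 / 6
= 378 * 44944 / 6
= 2831472.0 mm^3

2831472.0 mm^3


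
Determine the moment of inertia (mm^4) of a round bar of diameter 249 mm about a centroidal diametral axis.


r = d / 2 = 249 / 2 = 124.5 mm
I = pi * r^4 / 4 = pi * 124.5^4 / 4
= 188697995.64 mm^4

188697995.64 mm^4


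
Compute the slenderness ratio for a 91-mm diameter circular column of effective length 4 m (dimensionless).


Radius of gyration r = d / 4 = 91 / 4 = 22.75 mm
L_eff = 4000.0 mm
Slenderness ratio = L / r = 4000.0 / 22.75 = 175.82 (dimensionless)

175.82 (dimensionless)


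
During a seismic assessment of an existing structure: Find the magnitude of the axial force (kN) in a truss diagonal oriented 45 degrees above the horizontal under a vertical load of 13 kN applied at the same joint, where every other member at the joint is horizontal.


At the joint, only the diagonal has a vertical component, so vertical equilibrium gives:
F * sin(45) = 13
F = 13 / sin(45)
= 13 / 0.707107
= 18.38 kN

18.38 kN


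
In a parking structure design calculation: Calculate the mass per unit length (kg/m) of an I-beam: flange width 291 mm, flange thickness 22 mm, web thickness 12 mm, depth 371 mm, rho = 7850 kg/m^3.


A_flanges = 2 * 291 * 22 = 12804 mm^2
A_web = (371 - 2 * 22) * 12 = 3924 mm^2
A_total = 12804 + 3924 = 16728 mm^2 = 0.016728 m^2
Weight = rho * A = 7850 * 0.016728 = 131.3148 kg/m

131.3148 kg/m


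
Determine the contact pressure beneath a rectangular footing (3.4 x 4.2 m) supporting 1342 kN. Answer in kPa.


A = 3.4 * 4.2 = 14.28 m^2
q = P / A = 1342 / 14.28
= 93.9776 kPa

93.9776 kPa


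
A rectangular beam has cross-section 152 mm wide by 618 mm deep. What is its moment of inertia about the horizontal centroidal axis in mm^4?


I = b * h^3 / 12
= 152 * 618^3 / 12
= 152 * 236029032 / 12
= 2989701072.0 mm^4

2989701072.0 mm^4


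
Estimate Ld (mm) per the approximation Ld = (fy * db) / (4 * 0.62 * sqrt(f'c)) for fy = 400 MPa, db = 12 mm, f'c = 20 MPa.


Ld = (fy * db) / (4 * 0.62 * sqrt(f'c))
= (400 * 12) / (4 * 0.62 * sqrt(20))
= 4800 / 11.0909
= 432.79 mm

432.79 mm


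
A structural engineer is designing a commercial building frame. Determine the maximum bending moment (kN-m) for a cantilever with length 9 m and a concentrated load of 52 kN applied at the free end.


For a cantilever with a point load at the free end:
M_max = P * L = 52 * 9 = 468 kN-m

468 kN-m


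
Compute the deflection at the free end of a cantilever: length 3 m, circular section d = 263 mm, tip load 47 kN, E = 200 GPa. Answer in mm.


I = pi * d^4 / 64 = pi * 263^4 / 64 = 234851258.98 mm^4
L = 3000.0 mm, P = 47000.0 N, E = 200000.0 MPa
delta = P * L^3 / (3 * E * I)
= 47000.0 * 3000.0^3 / (3 * 200000.0 * 234851258.98)
= 9.0057 mm

9.0057 mm


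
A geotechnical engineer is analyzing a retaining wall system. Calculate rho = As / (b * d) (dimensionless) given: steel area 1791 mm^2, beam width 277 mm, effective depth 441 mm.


rho = As / (b * d)
= 1791 / (277 * 441)
= 1791 / 122157
= 0.014661 (dimensionless)

0.014661 (dimensionless)


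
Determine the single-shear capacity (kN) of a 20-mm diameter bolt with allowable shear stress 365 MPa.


A = pi * d^2 / 4 = pi * 20^2 / 4 = 314.1593 mm^2
V = f_v * A / 1000 = 365 * 314.1593 / 1000
= 114.6681 kN

114.6681 kN


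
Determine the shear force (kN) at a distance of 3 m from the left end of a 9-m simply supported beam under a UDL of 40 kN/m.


R_A = w * L / 2 = 40 * 9 / 2 = 180.0 kN
V(x) = R_A - w * x = 180.0 - 40 * 3
= 60.0 kN

60.0 kN


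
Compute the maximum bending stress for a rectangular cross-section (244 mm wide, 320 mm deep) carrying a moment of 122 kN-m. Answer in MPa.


I = b * h^3 / 12 = 244 * 320^3 / 12 = 666282666.67 mm^4
y = h / 2 = 320 / 2 = 160.0 mm
M = 122 kN-m = 122000000.0 N-mm
sigma = M * y / I = 122000000.0 * 160.0 / 666282666.67
= 29.3 MPa

29.3 MPa


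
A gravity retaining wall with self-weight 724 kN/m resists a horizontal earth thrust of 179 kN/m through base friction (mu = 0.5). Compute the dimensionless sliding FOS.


Resisting force = mu * W = 0.5 * 724 = 362.0 kN/m
FOS = Resisting / Driving = 362.0 / 179
= 2.0223 (dimensionless)

2.0223 (dimensionless)


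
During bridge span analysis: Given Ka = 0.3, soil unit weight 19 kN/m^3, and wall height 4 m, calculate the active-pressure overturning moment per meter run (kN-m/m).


Pa = 0.5 * Ka * gamma * H^2
= 0.5 * 0.3 * 19 * 4^2
= 45.6 kN/m
Arm = H / 3 = 4 / 3 = 1.3333 m
Mo = Pa * arm = Pa * H / 3 = 45.6 * 4 / 3 = 60.8 kN-m/m

60.8 kN-m/m


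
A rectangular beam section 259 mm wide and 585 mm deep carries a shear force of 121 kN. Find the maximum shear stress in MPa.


A = b * h = 259 * 585 = 151515 mm^2
V = 121 kN = 121000.0 N
tau_max = 1.5 * V / A = 1.5 * 121000.0 / 151515
= 1.1979 MPa

1.1979 MPa


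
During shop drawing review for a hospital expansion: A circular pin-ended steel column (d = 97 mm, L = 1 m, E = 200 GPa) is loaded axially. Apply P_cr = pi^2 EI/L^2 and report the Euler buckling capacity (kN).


I = pi * d^4 / 64 = 4345670.92 mm^4
L = 1000.0 mm
P_cr = pi^2 * E * I / L^2
= 9.8696 * 200000.0 * 4345670.92 / 1000.0^2
= 8578010.57 N = 8578.0106 kN

8578.0106 kN


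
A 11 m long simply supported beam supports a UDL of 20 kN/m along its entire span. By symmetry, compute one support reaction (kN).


Total load = w * L = 20 * 11 = 220 kN
By symmetry, each reaction R = total / 2 = 220 / 2 = 110.0 kN

110.0 kN


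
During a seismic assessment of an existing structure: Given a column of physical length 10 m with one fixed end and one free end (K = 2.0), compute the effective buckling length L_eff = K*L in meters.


L_eff = K * L
= 2.0 * 10
= 20.0 m

20.0 m


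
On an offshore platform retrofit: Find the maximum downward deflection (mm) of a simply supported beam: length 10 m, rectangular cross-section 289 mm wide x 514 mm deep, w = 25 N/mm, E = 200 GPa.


I = 289 * 514^3 / 12 = 3270438251.33 mm^4
L = 10000.0 mm, w = 25 N/mm, E = 200000.0 MPa
delta = 5 * w * L^4 / (384 * E * I)
= 5 * 25 * 10000.0^4 / (384 * 200000.0 * 3270438251.33)
= 4.9767 mm

4.9767 mm


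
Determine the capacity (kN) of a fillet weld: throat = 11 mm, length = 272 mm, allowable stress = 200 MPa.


Strength = throat * length * allowable stress
= 11 * 272 * 200 N
= 598400 N
= 598.4 kN

598.4 kN


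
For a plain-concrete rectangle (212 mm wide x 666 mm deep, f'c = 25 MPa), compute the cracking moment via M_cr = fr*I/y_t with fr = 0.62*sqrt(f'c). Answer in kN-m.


fr = 0.62 * sqrt(25) = 0.62 * 5.0 = 3.1 MPa
I = 212 * 666^3 / 12 = 5218879896.0 mm^4
y_t = 333.0 mm
M_cr = fr * I / y_t = 3.1 * 5218879896.0 / 333.0 N-mm
= 48.5842 kN-m

48.5842 kN-m


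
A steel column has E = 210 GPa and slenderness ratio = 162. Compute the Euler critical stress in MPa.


sigma_cr = pi^2 * E / lambda^2
= 9.8696 * 210000.0 / 162^2
= 9.8696 * 210000.0 / 26244
= 78.9749 MPa

78.9749 MPa


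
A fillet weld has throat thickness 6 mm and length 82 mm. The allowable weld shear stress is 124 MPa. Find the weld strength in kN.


Strength = throat * length * allowable stress
= 6 * 82 * 124 N
= 61008 N
= 61.01 kN

61.01 kN


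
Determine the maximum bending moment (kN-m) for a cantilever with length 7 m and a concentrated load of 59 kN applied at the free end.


For a cantilever with a point load at the free end:
M_max = P * L = 59 * 7 = 413 kN-m

413 kN-m


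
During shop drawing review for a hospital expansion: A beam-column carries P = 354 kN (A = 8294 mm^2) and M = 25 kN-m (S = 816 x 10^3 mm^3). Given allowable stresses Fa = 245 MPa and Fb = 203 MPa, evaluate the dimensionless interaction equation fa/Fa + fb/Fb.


f_a = P / A = 354000.0 / 8294 = 42.6815 MPa
f_b = M / S = 25000000.0 / 816000.0 = 30.6373 MPa
Ratio = f_a / Fa + f_b / Fb
= 42.6815 / 245 + 30.6373 / 203
= 0.3251 (dimensionless)

0.3251 (dimensionless)


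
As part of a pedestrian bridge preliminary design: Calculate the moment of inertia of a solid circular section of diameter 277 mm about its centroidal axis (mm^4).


r = d / 2 = 277 / 2 = 138.5 mm
I = pi * r^4 / 4 = pi * 138.5^4 / 4
= 288994099.02 mm^4

288994099.02 mm^4


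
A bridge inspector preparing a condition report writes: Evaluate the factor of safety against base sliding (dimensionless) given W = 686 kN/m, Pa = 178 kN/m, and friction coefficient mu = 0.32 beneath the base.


Resisting force = mu * W = 0.32 * 686 = 219.52 kN/m
FOS = Resisting / Driving = 219.52 / 178
= 1.2333 (dimensionless)

1.2333 (dimensionless)


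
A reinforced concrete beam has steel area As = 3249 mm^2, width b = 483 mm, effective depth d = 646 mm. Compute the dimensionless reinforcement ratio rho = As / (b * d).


rho = As / (b * d)
= 3249 / (483 * 646)
= 3249 / 312018
= 0.010413 (dimensionless)

0.010413 (dimensionless)


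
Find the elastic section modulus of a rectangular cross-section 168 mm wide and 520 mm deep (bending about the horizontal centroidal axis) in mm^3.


S = b * h^2 / 6
= 168 * 520^2 / 6
= 168 * 270400 / 6
= 7571200.0 mm^3

7571200.0 mm^3


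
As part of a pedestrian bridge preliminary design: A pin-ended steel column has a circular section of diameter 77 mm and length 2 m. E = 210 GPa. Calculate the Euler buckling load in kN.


I = pi * d^4 / 64 = 1725570.86 mm^4
L = 2000.0 mm
P_cr = pi^2 * E * I / L^2
= 9.8696 * 210000.0 * 1725570.86 / 2000.0^2
= 894111.84 N = 894.1118 kN

894.1118 kN


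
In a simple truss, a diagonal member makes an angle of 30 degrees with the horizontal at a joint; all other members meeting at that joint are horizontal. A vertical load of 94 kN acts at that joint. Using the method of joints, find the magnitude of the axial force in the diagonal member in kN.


At the joint, only the diagonal has a vertical component, so vertical equilibrium gives:
F * sin(30) = 94
F = 94 / sin(30)
= 94 / 0.5
= 188.0 kN

188.0 kN


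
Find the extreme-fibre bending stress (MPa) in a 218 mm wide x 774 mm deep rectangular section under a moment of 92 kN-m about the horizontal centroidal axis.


I = b * h^3 / 12 = 218 * 774^3 / 12 = 8423607636.0 mm^4
y = h / 2 = 774 / 2 = 387.0 mm
M = 92 kN-m = 92000000.0 N-mm
sigma = M * y / I = 92000000.0 * 387.0 / 8423607636.0
= 4.23 MPa

4.23 MPa


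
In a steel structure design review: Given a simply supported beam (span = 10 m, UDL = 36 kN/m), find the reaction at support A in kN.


Total load = w * L = 36 * 10 = 360 kN
By symmetry, each reaction R = total / 2 = 360 / 2 = 180.0 kN

180.0 kN


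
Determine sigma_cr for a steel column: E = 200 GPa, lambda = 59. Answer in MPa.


sigma_cr = pi^2 * E / lambda^2
= 9.8696 * 200000.0 / 59^2
= 9.8696 * 200000.0 / 3481
= 567.0557 MPa

567.0557 MPa


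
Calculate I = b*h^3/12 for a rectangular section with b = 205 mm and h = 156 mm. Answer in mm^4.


I = b * h^3 / 12
= 205 * 156^3 / 12
= 205 * 3796416 / 12
= 64855440.0 mm^4

64855440.0 mm^4


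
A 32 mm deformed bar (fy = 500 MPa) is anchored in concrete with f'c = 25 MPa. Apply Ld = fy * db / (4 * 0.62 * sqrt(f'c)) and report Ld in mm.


Ld = (fy * db) / (4 * 0.62 * sqrt(f'c))
= (500 * 32) / (4 * 0.62 * sqrt(25))
= 16000 / 12.4
= 1290.32 mm

1290.32 mm


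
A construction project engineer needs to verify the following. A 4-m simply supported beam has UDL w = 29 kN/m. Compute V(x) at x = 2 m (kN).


R_A = w * L / 2 = 29 * 4 / 2 = 58.0 kN
V(x) = R_A - w * x = 58.0 - 29 * 2
= 0.0 kN

0.0 kN


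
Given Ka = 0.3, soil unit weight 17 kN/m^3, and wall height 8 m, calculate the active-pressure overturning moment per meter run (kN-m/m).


Pa = 0.5 * Ka * gamma * H^2
= 0.5 * 0.3 * 17 * 8^2
= 163.2 kN/m
Arm = H / 3 = 8 / 3 = 2.6667 m
Mo = Pa * arm = Pa * H / 3 = 163.2 * 8 / 3 = 435.2 kN-m/m

435.2 kN-m/m


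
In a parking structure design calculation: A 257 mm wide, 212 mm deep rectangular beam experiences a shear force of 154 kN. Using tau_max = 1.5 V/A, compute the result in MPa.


A = b * h = 257 * 212 = 54484 mm^2
V = 154 kN = 154000.0 N
tau_max = 1.5 * V / A = 1.5 * 154000.0 / 54484
= 4.2398 MPa

4.2398 MPa


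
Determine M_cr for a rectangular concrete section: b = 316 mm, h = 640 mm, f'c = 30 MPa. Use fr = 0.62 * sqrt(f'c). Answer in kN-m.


fr = 0.62 * sqrt(30) = 0.62 * 5.4772 = 3.3959 MPa
I = 316 * 640^3 / 12 = 6903125333.33 mm^4
y_t = 320.0 mm
M_cr = fr * I / y_t = 3.3959 * 6903125333.33 / 320.0 N-mm
= 73.2568 kN-m

73.2568 kN-m


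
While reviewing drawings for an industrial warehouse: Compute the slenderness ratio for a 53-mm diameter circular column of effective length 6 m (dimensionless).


Radius of gyration r = d / 4 = 53 / 4 = 13.25 mm
L_eff = 6000.0 mm
Slenderness ratio = L / r = 6000.0 / 13.25 = 452.83 (dimensionless)

452.83 (dimensionless)


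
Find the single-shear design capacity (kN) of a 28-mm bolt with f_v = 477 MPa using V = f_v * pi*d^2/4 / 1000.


A = pi * d^2 / 4 = pi * 28^2 / 4 = 615.7522 mm^2
V = f_v * A / 1000 = 477 * 615.7522 / 1000
= 293.7138 kN

293.7138 kN


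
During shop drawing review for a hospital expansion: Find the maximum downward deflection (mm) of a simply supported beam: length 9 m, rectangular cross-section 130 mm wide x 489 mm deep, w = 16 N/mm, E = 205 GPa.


I = 130 * 489^3 / 12 = 1266743497.5 mm^4
L = 9000.0 mm, w = 16 N/mm, E = 205000.0 MPa
delta = 5 * w * L^4 / (384 * E * I)
= 5 * 16 * 9000.0^4 / (384 * 205000.0 * 1266743497.5)
= 5.2636 mm

5.2636 mm


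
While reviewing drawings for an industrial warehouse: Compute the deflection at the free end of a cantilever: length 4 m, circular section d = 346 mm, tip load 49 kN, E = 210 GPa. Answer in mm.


I = pi * d^4 / 64 = pi * 346^4 / 64 = 703516510.07 mm^4
L = 4000.0 mm, P = 49000.0 N, E = 210000.0 MPa
delta = P * L^3 / (3 * E * I)
= 49000.0 * 4000.0^3 / (3 * 210000.0 * 703516510.07)
= 7.0756 mm

7.0756 mm


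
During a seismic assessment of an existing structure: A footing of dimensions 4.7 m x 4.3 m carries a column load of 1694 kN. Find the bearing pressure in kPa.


A = 4.7 * 4.3 = 20.21 m^2
q = P / A = 1694 / 20.21
= 83.8199 kPa

83.8199 kPa


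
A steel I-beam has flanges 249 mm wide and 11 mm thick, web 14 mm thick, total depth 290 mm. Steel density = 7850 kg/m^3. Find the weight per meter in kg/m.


A_flanges = 2 * 249 * 11 = 5478 mm^2
A_web = (290 - 2 * 11) * 14 = 3752 mm^2
A_total = 5478 + 3752 = 9230 mm^2 = 0.009230 m^2
Weight = rho * A = 7850 * 0.009230 = 72.4555 kg/m

72.4555 kg/m


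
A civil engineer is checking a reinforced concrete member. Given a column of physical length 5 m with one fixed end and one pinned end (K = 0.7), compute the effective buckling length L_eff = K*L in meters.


L_eff = K * L
= 0.7 * 5
= 3.5 m

3.5 m


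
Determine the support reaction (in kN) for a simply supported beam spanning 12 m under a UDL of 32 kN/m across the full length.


Total load = w * L = 32 * 12 = 384 kN
By symmetry, each reaction R = total / 2 = 384 / 2 = 192.0 kN

192.0 kN


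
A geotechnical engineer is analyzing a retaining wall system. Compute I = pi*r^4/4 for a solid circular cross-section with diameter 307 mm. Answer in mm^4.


r = d / 2 = 307 / 2 = 153.5 mm
I = pi * r^4 / 4 = pi * 153.5^4 / 4
= 436037057.88 mm^4

436037057.88 mm^4


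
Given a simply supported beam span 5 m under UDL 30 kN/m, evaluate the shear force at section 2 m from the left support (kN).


R_A = w * L / 2 = 30 * 5 / 2 = 75.0 kN
V(x) = R_A - w * x = 75.0 - 30 * 2
= 15.0 kN

15.0 kN


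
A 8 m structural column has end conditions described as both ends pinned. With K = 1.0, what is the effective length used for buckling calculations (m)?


L_eff = K * L
= 1.0 * 8
= 8.0 m

8.0 m


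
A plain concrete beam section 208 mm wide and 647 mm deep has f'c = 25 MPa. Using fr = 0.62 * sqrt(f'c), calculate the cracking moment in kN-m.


fr = 0.62 * sqrt(25) = 0.62 * 5.0 = 3.1 MPa
I = 208 * 647^3 / 12 = 4694560398.67 mm^4
y_t = 323.5 mm
M_cr = fr * I / y_t = 3.1 * 4694560398.67 / 323.5 N-mm
= 44.9865 kN-m

44.9865 kN-m


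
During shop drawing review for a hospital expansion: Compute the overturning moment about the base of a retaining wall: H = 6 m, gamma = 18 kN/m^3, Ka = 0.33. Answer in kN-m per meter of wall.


Pa = 0.5 * Ka * gamma * H^2
= 0.5 * 0.33 * 18 * 6^2
= 106.92 kN/m
Arm = H / 3 = 6 / 3 = 2.0 m
Mo = Pa * arm = Pa * H / 3 = 106.92 * 6 / 3 = 213.84 kN-m/m

213.84 kN-m/m


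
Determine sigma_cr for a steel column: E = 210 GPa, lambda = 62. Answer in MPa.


sigma_cr = pi^2 * E / lambda^2
= 9.8696 * 210000.0 / 62^2
= 9.8696 * 210000.0 / 3844
= 539.1823 MPa

539.1823 MPa


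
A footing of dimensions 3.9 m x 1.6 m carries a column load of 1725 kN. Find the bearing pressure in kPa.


A = 3.9 * 1.6 = 6.24 m^2
q = P / A = 1725 / 6.24
= 276.4423 kPa

276.4423 kPa


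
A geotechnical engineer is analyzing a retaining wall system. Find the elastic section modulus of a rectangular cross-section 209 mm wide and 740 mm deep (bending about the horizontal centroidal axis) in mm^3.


S = b * h^2 / 6
= 209 * 740^2 / 6
= 209 * 547600 / 6
= 19074733.33 mm^3

19074733.33 mm^3


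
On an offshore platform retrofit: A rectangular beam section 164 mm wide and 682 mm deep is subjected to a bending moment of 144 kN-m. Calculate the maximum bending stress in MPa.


I = b * h^3 / 12 = 164 * 682^3 / 12 = 4335265762.67 mm^4
y = h / 2 = 682 / 2 = 341.0 mm
M = 144 kN-m = 144000000.0 N-mm
sigma = M * y / I = 144000000.0 * 341.0 / 4335265762.67
= 11.33 MPa

11.33 MPa


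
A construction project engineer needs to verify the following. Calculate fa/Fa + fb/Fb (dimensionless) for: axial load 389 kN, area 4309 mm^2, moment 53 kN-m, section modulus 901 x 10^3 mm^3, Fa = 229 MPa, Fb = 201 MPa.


f_a = P / A = 389000.0 / 4309 = 90.2762 MPa
f_b = M / S = 53000000.0 / 901000.0 = 58.8235 MPa
Ratio = f_a / Fa + f_b / Fb
= 90.2762 / 229 + 58.8235 / 201
= 0.6869 (dimensionless)

0.6869 (dimensionless)


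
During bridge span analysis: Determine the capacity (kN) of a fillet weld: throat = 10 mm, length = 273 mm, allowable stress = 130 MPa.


Strength = throat * length * allowable stress
= 10 * 273 * 130 N
= 354900 N
= 354.9 kN

354.9 kN


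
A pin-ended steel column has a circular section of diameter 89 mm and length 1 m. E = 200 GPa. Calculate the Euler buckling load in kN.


I = pi * d^4 / 64 = 3079852.55 mm^4
L = 1000.0 mm
P_cr = pi^2 * E * I / L^2
= 9.8696 * 200000.0 * 3079852.55 / 1000.0^2
= 6079385.26 N = 6079.3853 kN

6079.3853 kN


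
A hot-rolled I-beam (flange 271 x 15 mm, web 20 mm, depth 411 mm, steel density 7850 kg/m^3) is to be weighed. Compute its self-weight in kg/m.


A_flanges = 2 * 271 * 15 = 8130 mm^2
A_web = (411 - 2 * 15) * 20 = 7620 mm^2
A_total = 8130 + 7620 = 15750 mm^2 = 0.015750 m^2
Weight = rho * A = 7850 * 0.015750 = 123.6375 kg/m

123.6375 kg/m


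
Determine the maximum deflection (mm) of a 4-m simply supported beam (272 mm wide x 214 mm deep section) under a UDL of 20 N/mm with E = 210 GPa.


I = 272 * 214^3 / 12 = 222141130.67 mm^4
L = 4000.0 mm, w = 20 N/mm, E = 210000.0 MPa
delta = 5 * w * L^4 / (384 * E * I)
= 5 * 20 * 4000.0^4 / (384 * 210000.0 * 222141130.67)
= 1.4291 mm

1.4291 mm


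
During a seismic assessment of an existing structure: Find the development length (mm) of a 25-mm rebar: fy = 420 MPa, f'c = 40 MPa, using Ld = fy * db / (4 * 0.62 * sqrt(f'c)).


Ld = (fy * db) / (4 * 0.62 * sqrt(f'c))
= (420 * 25) / (4 * 0.62 * sqrt(40))
= 10500 / 15.6849
= 669.43 mm

669.43 mm


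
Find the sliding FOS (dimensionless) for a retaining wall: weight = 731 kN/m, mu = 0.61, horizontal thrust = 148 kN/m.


Resisting force = mu * W = 0.61 * 731 = 445.91 kN/m
FOS = Resisting / Driving = 445.91 / 148
= 3.0129 (dimensionless)

3.0129 (dimensionless)


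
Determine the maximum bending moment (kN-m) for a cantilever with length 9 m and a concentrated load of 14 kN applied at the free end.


For a cantilever with a point load at the free end:
M_max = P * L = 14 * 9 = 126 kN-m

126 kN-m


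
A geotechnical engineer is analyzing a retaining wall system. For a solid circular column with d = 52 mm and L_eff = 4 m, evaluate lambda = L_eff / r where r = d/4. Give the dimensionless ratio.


Radius of gyration r = d / 4 = 52 / 4 = 13.0 mm
L_eff = 4000.0 mm
Slenderness ratio = L / r = 4000.0 / 13.0 = 307.69 (dimensionless)

307.69 (dimensionless)


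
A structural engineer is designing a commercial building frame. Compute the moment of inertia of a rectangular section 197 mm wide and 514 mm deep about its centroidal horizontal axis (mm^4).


I = b * h^3 / 12
= 197 * 514^3 / 12
= 197 * 135796744 / 12
= 2229329880.67 mm^4

2229329880.67 mm^4


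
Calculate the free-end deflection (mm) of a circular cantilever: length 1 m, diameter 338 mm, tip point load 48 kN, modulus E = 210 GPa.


I = pi * d^4 / 64 = pi * 338^4 / 64 = 640673410.1 mm^4
L = 1000.0 mm, P = 48000.0 N, E = 210000.0 MPa
delta = P * L^3 / (3 * E * I)
= 48000.0 * 1000.0^3 / (3 * 210000.0 * 640673410.1)
= 0.1189 mm

0.1189 mm


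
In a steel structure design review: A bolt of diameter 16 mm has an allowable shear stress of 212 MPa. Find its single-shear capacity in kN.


A = pi * d^2 / 4 = pi * 16^2 / 4 = 201.0619 mm^2
V = f_v * A / 1000 = 212 * 201.0619 / 1000
= 42.6251 kN

42.6251 kN


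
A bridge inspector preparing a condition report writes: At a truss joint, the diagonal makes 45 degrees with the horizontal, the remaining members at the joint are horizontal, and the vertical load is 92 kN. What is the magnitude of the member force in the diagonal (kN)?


At the joint, only the diagonal has a vertical component, so vertical equilibrium gives:
F * sin(45) = 92
F = 92 / sin(45)
= 92 / 0.707107
= 130.11 kN

130.11 kN


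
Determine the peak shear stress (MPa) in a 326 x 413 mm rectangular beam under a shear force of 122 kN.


A = b * h = 326 * 413 = 134638 mm^2
V = 122 kN = 122000.0 N
tau_max = 1.5 * V / A = 1.5 * 122000.0 / 134638
= 1.3592 MPa

1.3592 MPa


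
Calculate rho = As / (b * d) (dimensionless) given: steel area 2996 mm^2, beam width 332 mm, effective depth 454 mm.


rho = As / (b * d)
= 2996 / (332 * 454)
= 2996 / 150728
= 0.019877 (dimensionless)

0.019877 (dimensionless)


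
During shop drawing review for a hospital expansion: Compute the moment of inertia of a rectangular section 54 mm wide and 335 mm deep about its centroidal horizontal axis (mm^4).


I = b * h^3 / 12
= 54 * 335^3 / 12
= 54 * 37595375 / 12
= 169179187.5 mm^4

169179187.5 mm^4


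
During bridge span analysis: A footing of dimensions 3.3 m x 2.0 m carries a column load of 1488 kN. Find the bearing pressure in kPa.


A = 3.3 * 2.0 = 6.6 m^2
q = P / A = 1488 / 6.6
= 225.4545 kPa

225.4545 kPa


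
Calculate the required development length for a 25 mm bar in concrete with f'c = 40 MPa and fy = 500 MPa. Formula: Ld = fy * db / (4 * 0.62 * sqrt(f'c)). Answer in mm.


Ld = (fy * db) / (4 * 0.62 * sqrt(f'c))
= (500 * 25) / (4 * 0.62 * sqrt(40))
= 12500 / 15.6849
= 796.94 mm

796.94 mm


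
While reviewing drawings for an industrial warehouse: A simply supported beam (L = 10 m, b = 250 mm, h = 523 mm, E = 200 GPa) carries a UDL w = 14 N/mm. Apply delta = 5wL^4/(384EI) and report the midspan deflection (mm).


I = 250 * 523^3 / 12 = 2980326395.83 mm^4
L = 10000.0 mm, w = 14 N/mm, E = 200000.0 MPa
delta = 5 * w * L^4 / (384 * E * I)
= 5 * 14 * 10000.0^4 / (384 * 200000.0 * 2980326395.83)
= 3.0583 mm

3.0583 mm


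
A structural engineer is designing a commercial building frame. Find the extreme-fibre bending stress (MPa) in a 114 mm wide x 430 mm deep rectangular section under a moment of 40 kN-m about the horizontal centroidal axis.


I = b * h^3 / 12 = 114 * 430^3 / 12 = 755316500.0 mm^4
y = h / 2 = 430 / 2 = 215.0 mm
M = 40 kN-m = 40000000.0 N-mm
sigma = M * y / I = 40000000.0 * 215.0 / 755316500.0
= 11.39 MPa

11.39 MPa
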